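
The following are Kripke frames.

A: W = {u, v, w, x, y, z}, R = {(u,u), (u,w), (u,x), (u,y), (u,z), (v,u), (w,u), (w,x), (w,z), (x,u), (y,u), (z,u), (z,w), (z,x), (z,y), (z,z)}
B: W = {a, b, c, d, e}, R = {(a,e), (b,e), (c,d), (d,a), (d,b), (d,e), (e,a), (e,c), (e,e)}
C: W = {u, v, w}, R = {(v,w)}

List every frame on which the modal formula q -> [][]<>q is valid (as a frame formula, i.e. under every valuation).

C

The schema corresponds to a generalized confluence (Geach) condition: forall x forall z (x R^2 z -> exists w (x = w & zRw)).
A: fails — vR²u but no t with v=t and uRt.
B: fails — aR²a but no w with a=w and aRw.
C: ✓.
Valid on: C.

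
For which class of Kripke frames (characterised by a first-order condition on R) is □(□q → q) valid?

shift-reflexivity

Suppose □(□q→q) is valid. Take Rxy and set V(q)={w : Ryw}. Then at y, □q holds; since □(□q→q) at x, □q→q at y, so q at y, i.e. Ryy.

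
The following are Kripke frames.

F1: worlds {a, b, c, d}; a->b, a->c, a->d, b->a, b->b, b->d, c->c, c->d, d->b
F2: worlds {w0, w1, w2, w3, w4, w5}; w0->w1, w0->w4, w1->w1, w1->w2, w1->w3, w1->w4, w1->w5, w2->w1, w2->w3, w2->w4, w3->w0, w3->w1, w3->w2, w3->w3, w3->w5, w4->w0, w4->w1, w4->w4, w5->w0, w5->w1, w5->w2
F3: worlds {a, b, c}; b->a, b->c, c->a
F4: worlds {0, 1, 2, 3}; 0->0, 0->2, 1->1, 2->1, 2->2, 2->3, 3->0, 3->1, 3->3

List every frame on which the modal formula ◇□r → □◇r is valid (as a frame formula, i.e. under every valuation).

Frame correspondent (Sahlqvist): ∀x ∀y ∀z (Rxy ∧ Rxz → ∃w (Ryw ∧ Rzw)) — i.e. convergence.
F1: fails — Rac and Rad but c and d have no common successor.
F2: condition met.
F3: fails — Rba and Rba but a and a have no common successor.
F4: fails — R31 and R30 but 1 and 0 have no common successor.

F2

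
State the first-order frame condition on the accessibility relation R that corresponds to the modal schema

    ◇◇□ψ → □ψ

∀x ∀y ∀z ((xR²y ∧ xRz) → ∃w (yRw ∧ z = w))

This is a Sahlqvist (Geach-type) schema ◇^2□^1ψ → □^1◇^0ψ.
First-order correspondent: ∀x ∀y ∀z ((xR²y ∧ xRz) → ∃w (yRw ∧ z = w)).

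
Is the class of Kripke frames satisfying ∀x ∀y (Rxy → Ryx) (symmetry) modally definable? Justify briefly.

Yes: it is symmetry, defined by the B schema p → □◇p.

Yes — defined by p → □◇p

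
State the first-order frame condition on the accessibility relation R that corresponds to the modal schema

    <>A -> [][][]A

This is a Sahlqvist (Geach-type) schema ◇^1□^0A → □^3◇^0A.
Minimal-valuation argument: fix x; take any y with xR^1y and any z with xR^3z. Set V(A) to the set of worlds R-reachable from y in exactly 0 steps. Then □^0A holds at y, so the antecedent holds at x; validity forces ◇^0A at z, giving a w with zR^0w and yR^0w.
First-order correspondent: forall x forall y forall z ((xRy & x R^3 z) -> exists w (y = w & z = w)).

forall x forall y forall z ((xRy & x R^3 z) -> exists w (y = w & z = w))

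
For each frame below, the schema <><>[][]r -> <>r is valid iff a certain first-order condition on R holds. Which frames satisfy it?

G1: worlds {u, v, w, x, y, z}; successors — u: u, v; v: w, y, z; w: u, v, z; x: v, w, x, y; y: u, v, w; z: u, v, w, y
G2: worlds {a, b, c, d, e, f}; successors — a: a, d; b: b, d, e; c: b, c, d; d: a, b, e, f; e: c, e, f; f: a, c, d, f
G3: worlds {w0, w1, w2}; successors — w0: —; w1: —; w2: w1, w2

This is the axiom for a generalized confluence (Geach) condition; its first-order frame correspondent is forall x forall y (x R^2 y -> exists w (y R^2 w & xRw)).
G1: satisfies the condition.
G2: satisfies the condition.
G3: fails — w2R²w1 but no w with w1R²w and w2Rw.
Valid on: G1, G2.

G1, G2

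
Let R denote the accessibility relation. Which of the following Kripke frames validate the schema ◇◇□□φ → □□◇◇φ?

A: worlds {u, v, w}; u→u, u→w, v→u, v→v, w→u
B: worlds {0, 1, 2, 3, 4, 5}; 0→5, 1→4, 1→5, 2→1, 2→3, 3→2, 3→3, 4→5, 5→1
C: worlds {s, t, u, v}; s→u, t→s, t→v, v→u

This is the axiom for a generalized confluence (Geach) condition; its first-order frame correspondent is ∀x ∀y ∀z ((xR²y ∧ xR²z) → ∃w (yR²w ∧ zR²w)).
A: ✓.
B: fails — 2R²2, 2R²4 but no w with 2R²w and 4R²w.
C: fails — tR²u, tR²u but no w with uR²w and uR²w.
Valid on: A.

A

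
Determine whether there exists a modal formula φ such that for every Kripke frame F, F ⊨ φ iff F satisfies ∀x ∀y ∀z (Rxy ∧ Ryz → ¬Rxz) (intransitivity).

Not modally definable

If a class were modally definable it would be closed under surjective bounded morphisms (Goldblatt–Thomason).
The 5-cycle (worlds 0,1,2,3,4 with 0→1→2→3→4→0) is intransitive. Mapping every world to a single reflexive point • is a surjective bounded morphism; the reflexive point is not intransitive (R••∧R•• but R••).
Hence intransitivity is not modally definable.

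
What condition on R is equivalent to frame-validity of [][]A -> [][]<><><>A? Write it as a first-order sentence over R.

forall x forall z (x R^2 z -> exists w (x R^2 w & z R^3 w))

This is a Sahlqvist (Geach-type) schema ◇^0□^2A → □^2◇^3A.
First-order correspondent: forall x forall z (x R^2 z -> exists w (x R^2 w & z R^3 w)).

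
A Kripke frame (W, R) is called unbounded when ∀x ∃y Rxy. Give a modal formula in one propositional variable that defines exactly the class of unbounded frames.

A defining formula is □p → ◇p (the D axiom).

□p → ◇p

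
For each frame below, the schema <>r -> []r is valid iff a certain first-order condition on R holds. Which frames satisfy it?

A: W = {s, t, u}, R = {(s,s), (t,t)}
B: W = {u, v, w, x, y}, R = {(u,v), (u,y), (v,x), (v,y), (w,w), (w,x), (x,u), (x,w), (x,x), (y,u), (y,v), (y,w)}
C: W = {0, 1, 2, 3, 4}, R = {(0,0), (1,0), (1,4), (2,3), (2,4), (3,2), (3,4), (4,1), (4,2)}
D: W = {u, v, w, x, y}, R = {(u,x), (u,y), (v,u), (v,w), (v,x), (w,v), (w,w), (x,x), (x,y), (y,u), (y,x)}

The schema corresponds to partial functionality: forall x forall y forall z (Rxy & Rxz -> y = z).
A: satisfies the condition.
B: fails — u sees both v and y.
C: fails — 1 sees both 0 and 4.
D: fails — u sees both x and y.
Valid on: A.

A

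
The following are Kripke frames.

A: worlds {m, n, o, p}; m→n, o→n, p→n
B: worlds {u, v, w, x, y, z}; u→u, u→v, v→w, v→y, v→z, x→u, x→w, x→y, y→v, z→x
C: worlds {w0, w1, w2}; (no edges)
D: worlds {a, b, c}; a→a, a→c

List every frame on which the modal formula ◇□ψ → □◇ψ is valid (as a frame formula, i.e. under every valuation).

C

Frame correspondent (Sahlqvist): ∀x ∀y ∀z (Rxy ∧ Rxz → ∃w (Ryw ∧ Rzw)) — i.e. convergence.
A: fails — Rmn and Rmn but n and n have no common successor.
B: fails — Ruv and Ruu but v and u have no common successor.
C: satisfies the condition.
D: fails — Raa and Rac but a and c have no common successor.
Valid on: C.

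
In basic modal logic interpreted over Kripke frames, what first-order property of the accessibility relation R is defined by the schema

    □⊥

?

Emptiness of R

□⊥ is valid iff no world has any successor (otherwise □⊥ fails at any world with one).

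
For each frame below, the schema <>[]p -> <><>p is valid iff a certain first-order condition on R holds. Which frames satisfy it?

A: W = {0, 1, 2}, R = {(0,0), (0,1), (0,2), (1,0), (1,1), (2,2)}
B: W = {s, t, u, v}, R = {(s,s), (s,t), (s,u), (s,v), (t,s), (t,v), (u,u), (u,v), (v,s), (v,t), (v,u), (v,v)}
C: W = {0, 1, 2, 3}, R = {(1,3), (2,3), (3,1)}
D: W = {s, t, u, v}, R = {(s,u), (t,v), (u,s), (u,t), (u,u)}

The schema corresponds to a generalized confluence (Geach) condition: forall x forall y (xRy -> exists w (yRw & x R^2 w)).
A: satisfies the condition.
B: satisfies the condition.
C: satisfies the condition.
D: fails — tRv but no w with vRw and tR²w.
Valid on: A, B, C.

A, B, C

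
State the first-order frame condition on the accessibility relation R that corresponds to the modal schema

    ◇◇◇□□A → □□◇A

∀x ∀y ∀z ((xR³y ∧ xR²z) → ∃w (yR²w ∧ zRw))

This is a Sahlqvist (Geach-type) schema ◇^3□^2A → □^2◇^1A.
Minimal-valuation argument: fix x; take any y with xR^3y and any z with xR^2z. Set V(A) to the set of worlds R-reachable from y in exactly 2 steps. Then □^2A holds at y, so the antecedent holds at x; validity forces ◇^1A at z, giving a w with zR^1w and yR^2w.
First-order correspondent: ∀x ∀y ∀z ((xR³y ∧ xR²z) → ∃w (yR²w ∧ zRw)).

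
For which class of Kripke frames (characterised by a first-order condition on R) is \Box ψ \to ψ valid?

Reflexivity

Suppose □ψ→ψ is valid. At any x set V(ψ)={w : Rxw}. Then □ψ holds at x, so ψ holds at x, i.e. Rxx.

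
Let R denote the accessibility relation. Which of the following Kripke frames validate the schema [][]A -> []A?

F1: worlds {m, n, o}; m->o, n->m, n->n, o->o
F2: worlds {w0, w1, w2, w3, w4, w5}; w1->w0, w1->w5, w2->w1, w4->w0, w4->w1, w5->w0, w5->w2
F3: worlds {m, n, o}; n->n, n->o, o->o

This is the axiom for density; its first-order frame correspondent is forall x forall y (Rxy -> exists z (Rxz & Rzy)).
F1: condition met.
F2: fails — Rw1w5 but no z with Rw1z and Rzw5.
F3: condition met.
Valid on: F1, F3.

F1, F3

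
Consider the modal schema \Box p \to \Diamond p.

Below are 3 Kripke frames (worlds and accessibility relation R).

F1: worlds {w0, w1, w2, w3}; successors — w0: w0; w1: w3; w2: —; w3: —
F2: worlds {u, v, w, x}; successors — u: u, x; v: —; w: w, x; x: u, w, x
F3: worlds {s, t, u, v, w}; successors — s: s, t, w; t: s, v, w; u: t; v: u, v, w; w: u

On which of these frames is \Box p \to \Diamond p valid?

F3

This is the axiom for seriality; its first-order frame correspondent is \forall x \exists y Rxy.
F1: fails — world w2 has no successor.
F2: fails — world v has no successor.
F3: ✓.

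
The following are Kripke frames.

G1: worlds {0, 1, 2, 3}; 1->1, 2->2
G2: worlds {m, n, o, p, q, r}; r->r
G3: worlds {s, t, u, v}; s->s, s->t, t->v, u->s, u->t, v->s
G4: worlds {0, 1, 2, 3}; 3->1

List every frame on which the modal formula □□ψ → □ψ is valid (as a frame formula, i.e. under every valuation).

Frame correspondent (Sahlqvist): ∀x ∀y (Rxy → ∃z (Rxz ∧ Rzy)) — i.e. density.
G1: ✓.
G2: ✓.
G3: fails — Rtv but no z with Rtz and Rzv.
G4: fails — R31 but no z with R3z and Rz1.

G1, G2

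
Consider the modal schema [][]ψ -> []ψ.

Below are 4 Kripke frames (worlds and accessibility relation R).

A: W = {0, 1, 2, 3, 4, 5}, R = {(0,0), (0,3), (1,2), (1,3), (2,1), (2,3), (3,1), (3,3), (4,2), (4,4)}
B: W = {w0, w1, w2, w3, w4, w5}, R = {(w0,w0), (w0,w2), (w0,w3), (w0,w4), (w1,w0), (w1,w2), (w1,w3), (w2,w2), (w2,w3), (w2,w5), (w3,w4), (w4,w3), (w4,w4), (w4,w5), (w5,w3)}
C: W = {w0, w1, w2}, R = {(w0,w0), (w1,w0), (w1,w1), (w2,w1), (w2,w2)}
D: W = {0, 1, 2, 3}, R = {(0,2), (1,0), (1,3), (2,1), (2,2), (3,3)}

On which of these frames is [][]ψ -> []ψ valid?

C

The schema corresponds to density: forall x forall y (Rxy -> exists z (Rxz & Rzy)).
A: fails — R12 but no z with R1z and Rz2.
B: fails — Rw5w3 but no z with Rw5z and Rzw3.
C: satisfies the condition.
D: fails — R10 but no z with R1z and Rz0.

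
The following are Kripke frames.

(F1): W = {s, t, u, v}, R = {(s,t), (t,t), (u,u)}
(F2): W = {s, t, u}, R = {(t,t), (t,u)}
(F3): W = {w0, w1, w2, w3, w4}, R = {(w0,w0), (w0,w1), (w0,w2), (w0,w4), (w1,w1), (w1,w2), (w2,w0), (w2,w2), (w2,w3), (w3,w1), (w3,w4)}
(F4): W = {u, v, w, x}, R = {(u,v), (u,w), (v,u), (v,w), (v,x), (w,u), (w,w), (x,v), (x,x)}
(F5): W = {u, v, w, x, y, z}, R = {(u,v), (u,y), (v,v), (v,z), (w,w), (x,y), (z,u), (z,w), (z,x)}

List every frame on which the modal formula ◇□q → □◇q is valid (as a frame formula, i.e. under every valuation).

(F1)

This is the axiom for convergence; its first-order frame correspondent is ∀x ∀y ∀z (Rxy ∧ Rxz → ∃w (Ryw ∧ Rzw)).
(F1): condition met.
(F2): fails — Rtt and Rtu but t and u have no common successor.
(F3): fails — Rw0w4 and Rw0w4 but w4 and w4 have no common successor.
(F4): fails — Rvw and Rvx but w and x have no common successor.
(F5): fails — Ruv and Ruy but v and y have no common successor.
Valid on: (F1).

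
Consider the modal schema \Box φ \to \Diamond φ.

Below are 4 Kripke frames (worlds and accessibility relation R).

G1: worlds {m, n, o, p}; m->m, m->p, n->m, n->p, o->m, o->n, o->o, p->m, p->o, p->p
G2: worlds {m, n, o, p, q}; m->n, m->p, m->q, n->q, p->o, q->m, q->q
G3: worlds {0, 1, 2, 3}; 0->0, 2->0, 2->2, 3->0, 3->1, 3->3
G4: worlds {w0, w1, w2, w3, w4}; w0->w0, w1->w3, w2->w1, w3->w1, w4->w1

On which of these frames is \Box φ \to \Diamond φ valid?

G1, G4

This is the axiom for seriality; its first-order frame correspondent is \forall x \exists y Rxy.
G1: holds.
G2: fails — world o has no successor.
G3: fails — world 1 has no successor.
G4: holds.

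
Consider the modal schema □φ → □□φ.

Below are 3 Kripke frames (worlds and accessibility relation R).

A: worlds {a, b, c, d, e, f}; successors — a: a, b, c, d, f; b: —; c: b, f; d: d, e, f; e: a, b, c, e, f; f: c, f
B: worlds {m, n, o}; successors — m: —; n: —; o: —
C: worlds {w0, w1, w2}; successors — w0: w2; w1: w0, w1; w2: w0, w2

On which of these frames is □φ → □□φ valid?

The schema corresponds to transitivity: ∀x ∀y ∀z (Rxy ∧ Ryz → Rxz).
A: fails — Rde and Reb but not Rdb.
B: ✓.
C: fails — Rw1w0 and Rw0w2 but not Rw1w2.

B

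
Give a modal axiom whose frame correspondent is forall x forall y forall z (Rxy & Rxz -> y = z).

A defining formula is ◇p → □p (the CD axiom).
Suppose ◇p→□p is valid. Take Rxy, Rxz and set V(p)={y}. Then ◇p at x, so □p at x, so p at z, i.e. z=y.

◇p → □p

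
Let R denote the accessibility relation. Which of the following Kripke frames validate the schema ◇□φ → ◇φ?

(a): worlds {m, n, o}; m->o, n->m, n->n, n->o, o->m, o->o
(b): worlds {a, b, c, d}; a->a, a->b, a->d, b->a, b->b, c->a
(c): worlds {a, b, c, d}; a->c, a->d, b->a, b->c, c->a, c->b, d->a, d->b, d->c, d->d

Frame correspondent (Sahlqvist): ∀x ∀y (xRy → ∃w (yRw ∧ xRw)) — i.e. a generalized confluence (Geach) condition.
(a): holds.
(b): fails — aRd but no w with dRw and aRw.
(c): fails — aRc but no w with cRw and aRw.
Valid on: (a).

(a)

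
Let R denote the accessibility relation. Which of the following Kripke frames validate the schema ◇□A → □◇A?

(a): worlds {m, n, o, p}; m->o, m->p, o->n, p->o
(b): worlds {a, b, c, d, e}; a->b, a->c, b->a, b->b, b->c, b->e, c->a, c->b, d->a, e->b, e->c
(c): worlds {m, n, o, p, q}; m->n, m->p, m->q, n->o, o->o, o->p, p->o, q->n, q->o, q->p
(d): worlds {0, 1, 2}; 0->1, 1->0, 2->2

(b), (c), (d)

The schema corresponds to convergence: ∀x ∀y ∀z (Rxy ∧ Rxz → ∃w (Ryw ∧ Rzw)).
(a): fails — Rmo and Rmp but o and p have no common successor.
(b): ✓.
(c): ✓.
(d): ✓.
Valid on: (b), (c), (d).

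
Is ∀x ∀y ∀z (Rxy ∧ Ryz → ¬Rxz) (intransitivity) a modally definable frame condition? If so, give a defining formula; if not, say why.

Not definable by any modal formula

If a class were modally definable it would be closed under surjective bounded morphisms (Goldblatt–Thomason).
The 5-cycle (worlds a,b,c,d,e with a→b→c→d→e→a) is intransitive. Mapping every world to a single reflexive point • is a surjective bounded morphism; the reflexive point is not intransitive (R••∧R•• but R••).
So the class is not modally definable.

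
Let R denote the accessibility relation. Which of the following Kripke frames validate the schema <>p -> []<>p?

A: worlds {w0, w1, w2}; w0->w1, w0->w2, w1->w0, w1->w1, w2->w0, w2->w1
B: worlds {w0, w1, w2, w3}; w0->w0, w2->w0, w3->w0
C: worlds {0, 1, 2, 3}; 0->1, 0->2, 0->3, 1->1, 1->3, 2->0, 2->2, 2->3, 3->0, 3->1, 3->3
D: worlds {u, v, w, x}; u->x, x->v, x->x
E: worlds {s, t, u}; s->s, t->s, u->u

B, E

This is the axiom for the Euclidean property; its first-order frame correspondent is forall x forall y forall z (Rxy & Rxz -> Ryz).
A: fails — Rw0w1 and Rw0w2 but not Rw1w2.
B: condition met.
C: fails — R02 and R01 but not R21.
D: fails — Rxv and Rxx but not Rvx.
E: condition met.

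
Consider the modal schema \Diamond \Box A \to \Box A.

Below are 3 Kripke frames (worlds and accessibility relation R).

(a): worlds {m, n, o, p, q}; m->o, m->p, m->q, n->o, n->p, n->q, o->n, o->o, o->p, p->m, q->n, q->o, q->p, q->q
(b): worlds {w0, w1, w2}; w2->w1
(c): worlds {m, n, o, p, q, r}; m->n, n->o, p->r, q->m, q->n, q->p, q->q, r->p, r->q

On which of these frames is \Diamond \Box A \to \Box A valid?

none

This is the axiom for the Euclidean property; its first-order frame correspondent is \forall x \forall y \forall z (Rxy \wedge Rxz \to Ryz).
(a): fails — Rmo and Rmq but not Roq.
(b): fails — Rw2w1 and Rw2w1 but not Rw1w1.
(c): fails — Rmn and Rmn but not Rnn.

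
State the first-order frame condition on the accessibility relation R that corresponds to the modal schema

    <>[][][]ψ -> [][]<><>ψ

forall x forall y forall z ((xRy & x R^2 z) -> exists w (y R^3 w & z R^2 w))

This is a Sahlqvist (Geach-type) schema ◇^1□^3ψ → □^2◇^2ψ.
First-order correspondent: forall x forall y forall z ((xRy & x R^2 z) -> exists w (y R^3 w & z R^2 w)).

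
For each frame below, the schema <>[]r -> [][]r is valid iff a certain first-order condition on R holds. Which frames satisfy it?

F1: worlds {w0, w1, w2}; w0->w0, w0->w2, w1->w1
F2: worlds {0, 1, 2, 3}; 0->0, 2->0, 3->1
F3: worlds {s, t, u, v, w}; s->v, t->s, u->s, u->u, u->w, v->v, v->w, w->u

The schema corresponds to a generalized confluence (Geach) condition: forall x forall y forall z ((xRy & x R^2 z) -> exists w (yRw & z = w)).
F1: fails — w0Rw2, w0R²w0 but no w with w2Rw and w0=w.
F2: satisfies the condition.
F3: fails — uRs, uR²s but no w* with sRw* and s=w*.

F2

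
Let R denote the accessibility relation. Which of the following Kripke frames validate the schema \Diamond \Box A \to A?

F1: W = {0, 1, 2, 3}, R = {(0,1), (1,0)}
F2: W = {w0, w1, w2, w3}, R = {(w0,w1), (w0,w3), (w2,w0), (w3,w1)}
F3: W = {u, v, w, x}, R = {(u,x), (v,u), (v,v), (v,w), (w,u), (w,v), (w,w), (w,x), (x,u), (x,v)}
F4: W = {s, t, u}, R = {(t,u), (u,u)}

F1

This is the axiom for symmetry; its first-order frame correspondent is \forall x \forall y (Rxy \to Ryx).
F1: holds.
F2: fails — Rw0w1 but not Rw1w0.
F3: fails — Rwu but not Ruw.
F4: fails — Rtu but not Rut.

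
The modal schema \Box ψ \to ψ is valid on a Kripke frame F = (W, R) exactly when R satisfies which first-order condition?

Suppose □ψ→ψ is valid. At any x set V(ψ)={w : Rxw}. Then □ψ holds at x, so ψ holds at x, i.e. Rxx.

reflexivity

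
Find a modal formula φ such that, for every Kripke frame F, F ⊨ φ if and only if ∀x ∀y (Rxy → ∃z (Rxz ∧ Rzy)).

A defining formula is □□r → □r (the C4 axiom).
Suppose □□r→□r is valid. Take Rxy and set V(r)={w : xR²w}. Then □□r at x, so □r at x, so r at y, i.e. ∃z(Rxz∧Rzy).

□□r → □r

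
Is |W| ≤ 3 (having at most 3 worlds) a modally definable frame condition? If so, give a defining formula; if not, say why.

No

Modal frame validity is preserved under disjoint unions.
Any modal formula valid on each of 4 disjoint one-world frames is valid on their disjoint union (validity is preserved under disjoint unions). Each one-world frame has |W|=1≤3, but the union has |W|=4.
So no modal formula (or set of formulas) defines exactly the |W|≤3 frames.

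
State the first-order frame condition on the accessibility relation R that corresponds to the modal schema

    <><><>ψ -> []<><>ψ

forall x forall y forall z ((x R^3 y & xRz) -> exists w (y = w & z R^2 w))

This is a Sahlqvist (Geach-type) schema ◇^3□^0ψ → □^1◇^2ψ.
Minimal-valuation argument: fix x; take any y with xR^3y and any z with xR^1z. Set V(ψ) to the set of worlds R-reachable from y in exactly 0 steps. Then □^0ψ holds at y, so the antecedent holds at x; validity forces ◇^2ψ at z, giving a w with zR^2w and yR^0w.
First-order correspondent: forall x forall y forall z ((x R^3 y & xRz) -> exists w (y = w & z R^2 w)).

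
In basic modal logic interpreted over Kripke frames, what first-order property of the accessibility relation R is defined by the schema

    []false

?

□⊥ is valid iff no world has any successor (otherwise □⊥ fails at any world with one).
Conversely, any frame satisfying forall x forall y ~Rxy validates the schema.
So the correspondent is emptiness of R.

Emptiness of R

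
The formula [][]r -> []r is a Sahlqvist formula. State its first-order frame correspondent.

density

Suppose □□r→□r is valid. Take Rxy and set V(r)={w : xR²w}. Then □□r at x, so □r at x, so r at y, i.e. ∃z(Rxz∧Rzy).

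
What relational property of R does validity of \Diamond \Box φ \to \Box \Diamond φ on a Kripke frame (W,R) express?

convergence

Suppose ◇□φ→□◇φ is valid. Take Rxy, Rxz and set V(φ)={w : Ryw}. Then □φ at y so ◇□φ at x, so □◇φ at x, so ◇φ at z, giving w with Rzw and Ryw.
The converse is a direct semantic check.
Frame condition: \forall x \forall y \forall z (Rxy \wedge Rxz \to \exists w (Ryw \wedge Rzw)).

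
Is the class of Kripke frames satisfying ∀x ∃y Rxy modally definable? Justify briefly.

Definable; □q → ◇q defines it

This is a Sahlqvist condition; the D axiom □q → ◇q defines it.
Suppose □q→◇q is valid. At any x set V(q)=W. Then □q at x, so ◇q at x, so x has a successor.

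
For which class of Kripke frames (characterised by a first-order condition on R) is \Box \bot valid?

This is the Ver axiom.
Its frame correspondent is emptiness of R — \forall x \forall y \neg Rxy.

emptiness of R: \forall x \forall y \neg Rxy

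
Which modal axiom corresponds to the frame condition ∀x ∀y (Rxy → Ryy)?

□(□r → r)

This is shift-reflexivity; the standard corresponding axiom is T□: □(□r → r).
Suppose □(□r→r) is valid. Take Rxy and set V(r)={w : Ryw}. Then at y, □r holds; since □(□r→r) at x, □r→r at y, so r at y, i.e. Ryy.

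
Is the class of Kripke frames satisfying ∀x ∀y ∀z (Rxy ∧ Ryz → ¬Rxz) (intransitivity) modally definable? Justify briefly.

Not definable by any modal formula

If a class were modally definable it would be closed under surjective bounded morphisms (Goldblatt–Thomason).
The 7-cycle (worlds w0,w1,w2,w3,w4,w5,w6 with w0→w1→w2→w3→w4→w5→w6→w0) is intransitive. Mapping every world to a single reflexive point • is a surjective bounded morphism; the reflexive point is not intransitive (R••∧R•• but R••).
So no modal formula (or set of formulas) defines exactly the intransitive frames.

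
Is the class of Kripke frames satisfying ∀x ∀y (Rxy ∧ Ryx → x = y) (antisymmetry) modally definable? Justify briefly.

If a class were modally definable it would be closed under surjective bounded morphisms (Goldblatt–Thomason).
The 8-cycle (worlds s,t,u,v,w,x,y,z with s→t→u→v→w→x→y→z→s) is antisymmetric. Sending even-indexed worlds to a and odd-indexed worlds to b is a surjective bounded morphism onto the two-world frame with a↔b, which is not antisymmetric.
So no modal formula (or set of formulas) defines exactly the antisymmetric frames.

No — not modally definable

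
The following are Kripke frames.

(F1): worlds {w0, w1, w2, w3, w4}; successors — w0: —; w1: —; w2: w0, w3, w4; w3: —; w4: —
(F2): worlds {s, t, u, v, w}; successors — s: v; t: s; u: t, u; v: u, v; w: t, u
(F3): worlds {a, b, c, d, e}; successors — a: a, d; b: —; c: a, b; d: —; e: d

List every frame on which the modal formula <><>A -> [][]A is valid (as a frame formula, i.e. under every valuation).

The schema corresponds to a generalized confluence (Geach) condition: forall x forall y forall z ((x R^2 y & x R^2 z) -> exists w (y = w & z = w)).
(F1): ✓.
(F2): fails — sR²u, sR²v but u ≠ v.
(F3): fails — aR²a, aR²d but a ≠ d.
Valid on: (F1).

(F1)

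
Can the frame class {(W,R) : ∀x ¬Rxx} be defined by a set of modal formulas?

Any modally definable frame class is closed under surjective bounded morphisms.
The 2-cycle (worlds w0,w1 with w0→w1→w0) is irreflexive, and the map sending every world to a single reflexive point • is a surjective bounded morphism (forth: every edge maps to (•,•); back: every world has a successor). So any modal formula valid on the 2-cycle is also valid on the reflexive point, which is not irreflexive.
So the class is not modally definable.

Not modally definable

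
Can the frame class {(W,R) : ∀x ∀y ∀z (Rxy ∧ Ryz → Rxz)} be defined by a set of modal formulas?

Yes, by □q → □□q

This is a Sahlqvist condition; the 4 axiom □q → □□q defines it.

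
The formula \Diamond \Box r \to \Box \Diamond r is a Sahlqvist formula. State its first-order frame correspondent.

convergence

Suppose ◇□r→□◇r is valid. Take Rxy, Rxz and set V(r)={w : Ryw}. Then □r at y so ◇□r at x, so □◇r at x, so ◇r at z, giving w with Rzw and Ryw.
The converse is a direct semantic check.
Frame condition: \forall x \forall y \forall z (Rxy \wedge Rxz \to \exists w (Ryw \wedge Rzw)).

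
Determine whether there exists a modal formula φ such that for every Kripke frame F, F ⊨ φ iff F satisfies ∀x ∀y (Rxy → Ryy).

Definable; □(□q → q) defines it

The condition is shift-reflexivity. A defining modal formula is □(□q → q).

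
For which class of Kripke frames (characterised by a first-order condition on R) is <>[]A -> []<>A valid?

convergence: forall x forall y forall z (Rxy & Rxz -> exists w (Ryw & Rzw))

Suppose ◇□A→□◇A is valid. Take Rxy, Rxz and set V(A)={w : Ryw}. Then □A at y so ◇□A at x, so □◇A at x, so ◇A at z, giving w with Rzw and Ryw.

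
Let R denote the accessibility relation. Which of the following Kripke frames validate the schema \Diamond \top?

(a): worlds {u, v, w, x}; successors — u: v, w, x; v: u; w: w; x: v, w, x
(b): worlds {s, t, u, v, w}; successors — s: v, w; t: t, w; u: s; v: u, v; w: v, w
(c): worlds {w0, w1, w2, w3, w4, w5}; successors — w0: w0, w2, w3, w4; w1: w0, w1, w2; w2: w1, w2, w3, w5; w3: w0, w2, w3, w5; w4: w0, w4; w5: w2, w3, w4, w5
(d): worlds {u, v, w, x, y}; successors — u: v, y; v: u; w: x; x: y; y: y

(a), (b), (c), (d)

Frame correspondent (Sahlqvist): \forall x \exists y Rxy — i.e. seriality.
(a): holds.
(b): holds.
(c): holds.
(d): holds.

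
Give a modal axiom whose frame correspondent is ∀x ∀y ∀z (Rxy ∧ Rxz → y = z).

◇p → □p

The condition is partial functionality. The CD schema ◇p → □p defines it.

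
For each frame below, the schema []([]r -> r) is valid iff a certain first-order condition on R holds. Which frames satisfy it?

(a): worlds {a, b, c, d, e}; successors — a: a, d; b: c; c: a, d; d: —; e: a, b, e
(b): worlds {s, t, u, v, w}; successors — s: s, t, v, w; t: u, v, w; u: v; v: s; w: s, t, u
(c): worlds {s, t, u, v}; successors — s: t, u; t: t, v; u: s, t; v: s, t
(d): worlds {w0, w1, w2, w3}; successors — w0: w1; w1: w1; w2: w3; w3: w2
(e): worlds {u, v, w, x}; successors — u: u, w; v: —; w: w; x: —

(e)

The schema corresponds to shift-reflexivity: forall x forall y (Rxy -> Ryy).
(a): fails — Rbc but not Rcc.
(b): fails — Ruv but not Rvv.
(c): fails — Rtv but not Rvv.
(d): fails — Rw3w2 but not Rw2w2.
(e): condition met.
Valid on: (e).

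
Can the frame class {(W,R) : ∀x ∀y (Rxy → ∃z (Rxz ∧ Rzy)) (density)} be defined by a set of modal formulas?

Yes: it is density, defined by the C4 schema □□q → □q.
Suppose □□q→□q is valid. Take Rxy and set V(q)={w : xR²w}. Then □□q at x, so □q at x, so q at y, i.e. ∃z(Rxz∧Rzy).

Definable; □□q → □q defines it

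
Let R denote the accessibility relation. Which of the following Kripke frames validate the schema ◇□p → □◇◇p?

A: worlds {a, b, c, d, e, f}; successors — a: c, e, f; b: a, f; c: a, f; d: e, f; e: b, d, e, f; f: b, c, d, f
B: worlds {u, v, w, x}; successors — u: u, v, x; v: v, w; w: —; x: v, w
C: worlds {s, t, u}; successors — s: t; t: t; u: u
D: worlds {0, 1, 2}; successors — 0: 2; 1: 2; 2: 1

A, C

The schema corresponds to a generalized confluence (Geach) condition: ∀x ∀y ∀z ((xRy ∧ xRz) → ∃w (yRw ∧ zR²w)).
A: condition met.
B: fails — vRv, vRw but no t with vRt and wR²t.
C: condition met.
D: fails — 0R2, 0R2 but no w with 2Rw and 2R²w.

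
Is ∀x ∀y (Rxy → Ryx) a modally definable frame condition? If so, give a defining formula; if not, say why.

The condition is symmetry. A defining modal formula is p → □◇p.

Yes — defined by p → □◇p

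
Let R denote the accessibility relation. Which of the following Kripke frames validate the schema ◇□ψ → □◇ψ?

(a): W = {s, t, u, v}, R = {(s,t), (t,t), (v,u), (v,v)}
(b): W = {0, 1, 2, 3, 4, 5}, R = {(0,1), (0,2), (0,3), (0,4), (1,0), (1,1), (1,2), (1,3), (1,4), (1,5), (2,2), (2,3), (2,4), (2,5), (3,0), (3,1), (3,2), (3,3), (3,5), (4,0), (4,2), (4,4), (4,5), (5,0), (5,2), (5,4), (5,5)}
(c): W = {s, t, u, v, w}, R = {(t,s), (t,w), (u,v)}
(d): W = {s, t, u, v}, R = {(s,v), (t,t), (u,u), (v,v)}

(b), (d)

Frame correspondent (Sahlqvist): ∀x ∀y ∀z (Rxy ∧ Rxz → ∃w (Ryw ∧ Rzw)) — i.e. convergence.
(a): fails — Rvu and Rvu but u and u have no common successor.
(b): ✓.
(c): fails — Rts and Rts but s and s have no common successor.
(d): ✓.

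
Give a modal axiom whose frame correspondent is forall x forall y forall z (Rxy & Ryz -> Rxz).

□r → □□r

This is transitivity; the standard corresponding axiom is 4: □r → □□r.
Suppose □r→□□r is valid. Take Rxy, Ryz and set V(r)={w : Rxw}. Then □r at x, so □□r at x, so □r at y, so r at z, i.e. Rxz.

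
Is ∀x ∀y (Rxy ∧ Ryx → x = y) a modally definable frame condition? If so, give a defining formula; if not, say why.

Any modally definable frame class is closed under surjective bounded morphisms.
The 8-cycle (worlds w0,w1,w2,w3,w4,w5,w6,w7 with w0→w1→w2→w3→w4→w5→w6→w7→w0) is antisymmetric. Sending even-indexed worlds to a and odd-indexed worlds to b is a surjective bounded morphism onto the two-world frame with a↔b, which is not antisymmetric.
So the class is not modally definable.

No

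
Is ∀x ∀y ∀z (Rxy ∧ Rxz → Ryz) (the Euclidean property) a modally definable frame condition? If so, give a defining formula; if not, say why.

Yes — defined by ◇p → □◇p

The condition is the Euclidean property. A defining modal formula is ◇p → □◇p.
Suppose ◇p→□◇p is valid. Take Rxy, Rxz and set V(p)={y}. Then ◇p at x, so □◇p at x, so ◇p at z, so some w with Rzw has p; w=y, i.e. Rzy. By symmetry of the argument, Ryz.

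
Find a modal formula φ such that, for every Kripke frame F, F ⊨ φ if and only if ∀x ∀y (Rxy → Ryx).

A defining formula is q → □◇q (the B axiom).
Suppose q→□◇q is valid. Take Rxy and set V(q)={x}. Then q at x, so □◇q at x, so ◇q at y, so some z with Ryz has q; z=x, i.e. Ryx.

q → □◇q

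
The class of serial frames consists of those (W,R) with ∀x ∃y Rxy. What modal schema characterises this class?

The condition is seriality. The D schema □r → ◇r defines it.

□r → ◇r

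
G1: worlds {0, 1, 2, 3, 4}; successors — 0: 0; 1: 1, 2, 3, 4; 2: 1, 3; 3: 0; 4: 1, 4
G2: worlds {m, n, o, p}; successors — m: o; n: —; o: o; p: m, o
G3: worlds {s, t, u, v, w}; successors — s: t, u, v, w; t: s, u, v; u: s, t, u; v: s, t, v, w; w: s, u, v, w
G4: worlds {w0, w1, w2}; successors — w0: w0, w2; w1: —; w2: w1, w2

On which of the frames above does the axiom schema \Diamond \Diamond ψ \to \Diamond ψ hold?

The schema corresponds to transitivity: \forall x \forall y \forall z (Rxy \wedge Ryz \to Rxz).
G1: fails — R23 and R30 but not R20.
G2: condition met.
G3: fails — Rtv and Rvt but not Rtt.
G4: fails — Rw0w2 and Rw2w1 but not Rw0w1.

G2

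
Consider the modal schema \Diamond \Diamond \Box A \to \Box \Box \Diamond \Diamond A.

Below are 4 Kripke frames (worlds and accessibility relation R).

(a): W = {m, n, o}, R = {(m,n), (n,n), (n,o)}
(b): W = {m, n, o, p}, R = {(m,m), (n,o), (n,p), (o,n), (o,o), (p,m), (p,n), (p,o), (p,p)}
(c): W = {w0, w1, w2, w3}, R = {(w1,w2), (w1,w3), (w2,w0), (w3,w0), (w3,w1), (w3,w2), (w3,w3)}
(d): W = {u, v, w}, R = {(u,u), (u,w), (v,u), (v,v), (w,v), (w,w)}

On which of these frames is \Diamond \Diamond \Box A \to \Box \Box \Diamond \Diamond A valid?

This is the axiom for a generalized confluence (Geach) condition; its first-order frame correspondent is \forall x \forall y \forall z ((x R^2 y \wedge x R^2 z) \to \exists w (yRw \wedge z R^2 w)).
(a): fails — mR²n, mR²o but no w with nRw and oR²w.
(b): fails — nR²m, nR²o but no w with mRw and oR²w.
(c): fails — w1R²w0, w1R²w0 but no w with w0Rw and w0R²w.
(d): satisfies the condition.
Valid on: (d).

(d)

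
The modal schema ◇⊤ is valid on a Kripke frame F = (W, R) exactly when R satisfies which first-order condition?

seriality: ∀x ∃y Rxy

This schema is equivalent to the D axiom □p → ◇p.
It corresponds to seriality: ∀x ∃y Rxy.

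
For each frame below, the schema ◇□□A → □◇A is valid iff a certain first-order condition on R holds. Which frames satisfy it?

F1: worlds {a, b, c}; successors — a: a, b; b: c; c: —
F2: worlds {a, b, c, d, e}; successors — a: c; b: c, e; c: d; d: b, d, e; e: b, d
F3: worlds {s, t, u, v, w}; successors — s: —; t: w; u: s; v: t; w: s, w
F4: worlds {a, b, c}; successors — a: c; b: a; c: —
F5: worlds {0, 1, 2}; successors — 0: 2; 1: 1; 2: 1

F5

Frame correspondent (Sahlqvist): ∀x ∀y ∀z ((xRy ∧ xRz) → ∃w (yR²w ∧ zRw)) — i.e. a generalized confluence (Geach) condition.
F1: fails — aRb, aRa but no w with bR²w and aRw.
F2: fails — dRb, dRb but no w with bR²w and bRw.
F3: fails — uRs, uRs but no w* with sR²w* and sRw*.
F4: fails — aRc, aRc but no w with cR²w and cRw.
F5: ✓.
Valid on: F5.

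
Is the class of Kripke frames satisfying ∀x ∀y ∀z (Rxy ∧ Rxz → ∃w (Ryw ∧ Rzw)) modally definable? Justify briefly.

Yes, by ◇□r → □◇r

Yes: it is convergence, defined by the .2 schema ◇□r → □◇r.
Suppose ◇□r→□◇r is valid. Take Rxy, Rxz and set V(r)={w : Ryw}. Then □r at y so ◇□r at x, so □◇r at x, so ◇r at z, giving w with Rzw and Ryw.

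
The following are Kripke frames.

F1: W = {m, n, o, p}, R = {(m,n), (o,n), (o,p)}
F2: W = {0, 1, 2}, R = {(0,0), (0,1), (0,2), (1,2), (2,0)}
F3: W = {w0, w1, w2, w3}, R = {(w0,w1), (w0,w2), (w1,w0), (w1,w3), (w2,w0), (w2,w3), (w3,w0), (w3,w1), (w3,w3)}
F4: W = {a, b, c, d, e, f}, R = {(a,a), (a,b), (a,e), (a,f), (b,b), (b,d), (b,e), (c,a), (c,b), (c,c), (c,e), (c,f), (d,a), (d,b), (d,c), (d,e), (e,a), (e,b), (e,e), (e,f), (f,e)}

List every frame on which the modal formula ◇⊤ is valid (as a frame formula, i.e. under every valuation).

Frame correspondent (Sahlqvist): ∀x ∃y Rxy — i.e. seriality.
F1: fails — world n has no successor.
F2: ✓.
F3: ✓.
F4: ✓.
Valid on: F2, F3, F4.

F2, F3, F4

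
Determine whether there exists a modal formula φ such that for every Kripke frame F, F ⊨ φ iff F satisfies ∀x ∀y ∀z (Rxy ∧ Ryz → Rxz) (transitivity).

Definable; □r → □□r defines it

Yes: it is transitivity, defined by the 4 schema □r → □□r.
Suppose □r→□□r is valid. Take Rxy, Ryz and set V(r)={w : Rxw}. Then □r at x, so □□r at x, so □r at y, so r at z, i.e. Rxz.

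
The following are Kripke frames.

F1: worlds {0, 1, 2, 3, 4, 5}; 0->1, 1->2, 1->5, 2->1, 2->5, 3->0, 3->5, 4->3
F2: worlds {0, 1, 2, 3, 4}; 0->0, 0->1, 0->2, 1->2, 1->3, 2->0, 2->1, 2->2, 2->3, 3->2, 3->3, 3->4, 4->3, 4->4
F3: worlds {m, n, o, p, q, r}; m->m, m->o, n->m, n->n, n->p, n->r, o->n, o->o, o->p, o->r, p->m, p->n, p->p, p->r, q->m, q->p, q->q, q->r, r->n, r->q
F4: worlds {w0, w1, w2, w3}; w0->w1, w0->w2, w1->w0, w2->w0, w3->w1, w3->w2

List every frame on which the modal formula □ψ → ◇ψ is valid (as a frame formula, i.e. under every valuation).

F2, F3, F4

Frame correspondent (Sahlqvist): ∀x ∃y Rxy — i.e. seriality.
F1: fails — world 5 has no successor.
F2: ✓.
F3: ✓.
F4: ✓.
Valid on: F2, F3, F4.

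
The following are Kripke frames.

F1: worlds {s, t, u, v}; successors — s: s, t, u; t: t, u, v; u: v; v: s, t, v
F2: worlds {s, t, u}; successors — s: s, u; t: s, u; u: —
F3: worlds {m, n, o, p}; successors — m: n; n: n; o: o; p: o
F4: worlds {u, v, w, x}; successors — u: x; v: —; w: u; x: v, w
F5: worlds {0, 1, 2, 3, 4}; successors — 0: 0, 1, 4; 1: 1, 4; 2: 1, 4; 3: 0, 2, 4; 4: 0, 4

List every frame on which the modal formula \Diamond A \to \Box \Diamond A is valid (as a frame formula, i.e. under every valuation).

F3

The schema corresponds to the Euclidean property: \forall x \forall y \forall z (Rxy \wedge Rxz \to Ryz).
F1: fails — Rsu and Rsu but not Ruu.
F2: fails — Rsu and Rsu but not Ruu.
F3: condition met.
F4: fails — Rux and Rux but not Rxx.
F5: fails — R01 and R00 but not R10.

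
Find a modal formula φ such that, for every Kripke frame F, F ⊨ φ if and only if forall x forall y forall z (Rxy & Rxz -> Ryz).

A defining formula is ◇r → □◇r (the 5 axiom).
Suppose ◇r→□◇r is valid. Take Rxy, Rxz and set V(r)={y}. Then ◇r at x, so □◇r at x, so ◇r at z, so some w with Rzw has r; w=y, i.e. Rzy. By symmetry of the argument, Ryz.

◇r → □◇r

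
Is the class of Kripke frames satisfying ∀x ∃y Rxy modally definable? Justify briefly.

Yes, by □q → ◇q

The condition is seriality. A defining modal formula is □q → ◇q.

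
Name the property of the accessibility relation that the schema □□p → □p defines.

density: ∀x ∀y (Rxy → ∃z (Rxz ∧ Rzy))

Suppose □□p→□p is valid. Take Rxy and set V(p)={w : xR²w}. Then □□p at x, so □p at x, so p at y, i.e. ∃z(Rxz∧Rzy).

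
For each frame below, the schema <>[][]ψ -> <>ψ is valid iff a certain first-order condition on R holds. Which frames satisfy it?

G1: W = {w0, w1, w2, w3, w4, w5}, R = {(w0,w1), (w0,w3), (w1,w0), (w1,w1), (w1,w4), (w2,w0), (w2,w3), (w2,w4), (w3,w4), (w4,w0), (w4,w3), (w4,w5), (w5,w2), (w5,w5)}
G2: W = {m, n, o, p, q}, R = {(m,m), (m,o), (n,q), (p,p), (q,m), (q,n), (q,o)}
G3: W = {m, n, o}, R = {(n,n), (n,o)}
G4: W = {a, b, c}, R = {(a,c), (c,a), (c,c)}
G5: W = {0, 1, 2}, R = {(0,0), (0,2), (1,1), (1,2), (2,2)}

Frame correspondent (Sahlqvist): forall x forall y (xRy -> exists w (y R^2 w & xRw)) — i.e. a generalized confluence (Geach) condition.
G1: ✓.
G2: fails — mRo but no w with oR²w and mRw.
G3: fails — nRo but no w with oR²w and nRw.
G4: ✓.
G5: ✓.
Valid on: G1, G4, G5.

G1, G4, G5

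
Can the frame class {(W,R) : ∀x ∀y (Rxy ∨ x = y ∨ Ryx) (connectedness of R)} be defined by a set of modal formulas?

Not modally definable

Modal frame validity is preserved under disjoint unions.
Take 3 disjoint single-world reflexive frames: each is trivially connected, but their disjoint union has 3 worlds with no edge between distinct components, so it is not connected.
Hence connectedness of R is not modally definable.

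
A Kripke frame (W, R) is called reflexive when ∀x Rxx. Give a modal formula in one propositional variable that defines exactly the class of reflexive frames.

A defining formula is □q → q (the T axiom).
Suppose □q→q is valid. At any x set V(q)={w : Rxw}. Then □q holds at x, so q holds at x, i.e. Rxx.

□q → q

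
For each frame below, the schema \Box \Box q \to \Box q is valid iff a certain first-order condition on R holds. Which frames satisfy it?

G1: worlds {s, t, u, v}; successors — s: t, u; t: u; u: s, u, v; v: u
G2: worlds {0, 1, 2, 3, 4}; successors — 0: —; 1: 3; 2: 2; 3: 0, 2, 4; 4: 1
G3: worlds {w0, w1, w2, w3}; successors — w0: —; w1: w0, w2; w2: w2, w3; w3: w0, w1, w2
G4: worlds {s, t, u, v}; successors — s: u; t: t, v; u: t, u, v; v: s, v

The schema corresponds to density: \forall x \forall y (Rxy \to \exists z (Rxz \wedge Rzy)).
G1: fails — Rst but no z with Rsz and Rzt.
G2: fails — R34 but no z with R3z and Rz4.
G3: fails — Rw1w0 but no z with Rw1z and Rzw0.
G4: satisfies the condition.

G4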